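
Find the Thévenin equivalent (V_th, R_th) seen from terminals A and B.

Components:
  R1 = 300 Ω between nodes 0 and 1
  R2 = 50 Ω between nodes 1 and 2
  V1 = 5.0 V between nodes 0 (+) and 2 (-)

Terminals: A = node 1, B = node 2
Step 1 — V_th is the open-circuit voltage V_A - V_B (nothing connected across the terminals).
Nodal analysis, taking node 2 as the 0 V reference.
Source V1 fixes V_0 = 5 V.
KCL at each unknown node (sum of currents leaving = 0; resistances in Ω):
  Node 1: (V_1 - 5)/300 + (V_1 - 0)/50 = 0
Collecting terms: 0.02333 × V_1 = 0.01667  =>  V_1 = 0.7143 V
V_th = V_1 - V_2 = 0.7143 - 0 = 0.7143 V
Step 2 — R_th: zero the source — replace V1 by a short circuit (node 2 merges into node 0) — and find the resistance seen between A (node 1) and B (node 0).
Reduce the network between node 1 (A) and node 0 (B) by series/parallel combination:
  Rp1 = R1 ‖ R2 (parallel, both between nodes 0 and 1) = 1/(1/300 + 1/50) = 42.86 Ω
R_th = 42.86 Ω

Final answer: V_th = 0.7143 V, R_th = 42.86 Ω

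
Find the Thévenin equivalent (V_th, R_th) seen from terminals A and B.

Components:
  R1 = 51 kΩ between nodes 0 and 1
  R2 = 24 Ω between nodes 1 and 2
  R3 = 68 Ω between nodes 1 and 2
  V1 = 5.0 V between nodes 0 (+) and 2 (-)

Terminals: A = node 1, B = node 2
Step 1 — V_th is the open-circuit voltage V_A - V_B (nothing connected across the terminals).
Nodal analysis, taking node 2 as the 0 V reference.
Source V1 fixes V_0 = 5 V.
KCL at each unknown node (sum of currents leaving = 0; resistances in Ω):
  Node 1: (V_1 - 5)/51000 + (V_1 - 0)/24 + (V_1 - 0)/68 = 0
Collecting terms: 0.05639 × V_1 = 0.00009804  =>  V_1 = 0.001739 V
V_th = V_1 - V_2 = 0.001739 - 0 = 0.001739 V
Step 2 — R_th: zero the source — replace V1 by a short circuit (node 2 merges into node 0) — and find the resistance seen between A (node 1) and B (node 0).
Reduce the network between node 1 (A) and node 0 (B) by series/parallel combination:
  Rp1 = R1 ‖ R2 ‖ R3 (parallel, all between nodes 0 and 1) = 1/(1/51000 + 1/24 + 1/68) = 17.73 Ω
R_th = 17.73 Ω

Final answer: V_th = 0.001739 V, R_th = 17.73 Ω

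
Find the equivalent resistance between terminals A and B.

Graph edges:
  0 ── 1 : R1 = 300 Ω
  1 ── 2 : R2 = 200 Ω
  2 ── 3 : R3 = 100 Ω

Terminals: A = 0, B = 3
Reduce the network between node 0 (A) and node 3 (B) by series/parallel combination:
  Rs1 = R1 + R2 (series, joined only at node 1) = 300 + 200 = 500 Ω
  Rs2 = R3 + Rs1 (series, joined only at node 2) = 100 + 500 = 600 Ω
R_eq = 600 Ω

Final answer: 600 Ω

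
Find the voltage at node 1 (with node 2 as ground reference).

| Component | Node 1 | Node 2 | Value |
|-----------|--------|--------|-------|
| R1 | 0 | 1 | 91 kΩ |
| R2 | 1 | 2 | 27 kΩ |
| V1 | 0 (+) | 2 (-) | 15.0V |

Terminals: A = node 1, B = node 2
Nodal analysis, taking node 2 as the 0 V reference.
Source V1 fixes V_0 = 15 V.
KCL at each unknown node (sum of currents leaving = 0; resistances in Ω):
  Node 1: (V_1 - 15)/91000 + (V_1 - 0)/27000 = 0
Collecting terms: 0.00004803 × V_1 = 0.0001648  =>  V_1 = 3.432 V
The requested potential is V_1 = 3.432 V.

Final answer: V_1 = 3.432 V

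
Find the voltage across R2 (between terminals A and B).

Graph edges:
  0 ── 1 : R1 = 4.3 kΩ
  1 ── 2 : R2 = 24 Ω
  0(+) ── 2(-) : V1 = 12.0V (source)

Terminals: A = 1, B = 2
R1 and R2 are in series across V1 (node 0 → node 1 → node 2), and the output A–B is taken across R2, so this is a voltage divider.
Series current: I = V1/(R1 + R2) = 12/(4300 + 24) = 12/4324 = 0.002775 A
V_R2 = I × R2 = V1 × R2/(R1 + R2) = 12 × 24/4324 = 0.0666 V

Final answer: 0.0666 V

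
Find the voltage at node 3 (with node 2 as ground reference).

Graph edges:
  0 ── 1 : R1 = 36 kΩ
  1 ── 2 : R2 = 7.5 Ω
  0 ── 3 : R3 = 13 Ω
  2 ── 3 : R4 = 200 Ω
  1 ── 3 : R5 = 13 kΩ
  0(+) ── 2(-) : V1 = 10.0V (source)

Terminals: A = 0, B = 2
Nodal analysis, taking node 2 as the 0 V reference.
Source V1 fixes V_0 = 10 V.
KCL at each unknown node (sum of currents leaving = 0; resistances in Ω):
  Node 1: (V_1 - 10)/36000 + (V_1 - 0)/7.5 + (V_1 - V_3)/13000 = 0
  Node 3: (V_3 - 10)/13 + (V_3 - 0)/200 + (V_3 - V_1)/13000 = 0
Collecting terms (coefficients in siemens):
  0.1334·V_1 - 0.00007692·V_3 = 0.0002778
  0.082·V_3 - 0.00007692·V_1 = 0.7692
Determinant D = (0.1334)(0.082) - (-0.00007692)(-0.00007692) = 0.01094
V_1 = [(0.0002778)(0.082) - (-0.00007692)(0.7692)]/D = 0.007489 V
V_3 = [(0.1334)(0.7692) - (0.0002778)(-0.00007692)]/D = 9.381 V
The requested potential is V_3 = 9.381 V.

Final answer: V_3 = 9.381 V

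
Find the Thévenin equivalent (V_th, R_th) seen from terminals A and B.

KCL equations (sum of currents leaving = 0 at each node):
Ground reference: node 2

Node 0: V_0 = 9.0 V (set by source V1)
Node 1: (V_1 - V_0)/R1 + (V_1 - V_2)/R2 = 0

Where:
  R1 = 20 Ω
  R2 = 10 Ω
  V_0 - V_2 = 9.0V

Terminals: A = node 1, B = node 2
Step 1 — V_th is the open-circuit voltage V_A - V_B (nothing connected across the terminals).
Nodal analysis, taking node 2 as the 0 V reference.
Source V1 fixes V_0 = 9 V.
KCL at each unknown node (sum of currents leaving = 0; resistances in Ω):
  Node 1: (V_1 - 9)/20 + (V_1 - 0)/10 = 0
Collecting terms: 0.15 × V_1 = 0.45  =>  V_1 = 3 V
V_th = V_1 - V_2 = 3 - 0 = 3 V
Step 2 — R_th: zero the source — replace V1 by a short circuit (node 2 merges into node 0) — and find the resistance seen between A (node 1) and B (node 0).
Reduce the network between node 1 (A) and node 0 (B) by series/parallel combination:
  Rp1 = R1 ‖ R2 (parallel, both between nodes 0 and 1) = 1/(1/20 + 1/10) = 6.667 Ω
R_th = 6.667 Ω

Final answer: V_th = 3 V, R_th = 6.667 Ω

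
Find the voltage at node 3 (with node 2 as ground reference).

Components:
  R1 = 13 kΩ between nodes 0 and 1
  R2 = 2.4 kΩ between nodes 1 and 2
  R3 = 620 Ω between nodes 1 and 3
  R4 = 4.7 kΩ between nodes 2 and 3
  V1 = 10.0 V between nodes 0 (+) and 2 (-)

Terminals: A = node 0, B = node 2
Nodal analysis, taking node 2 as the 0 V reference.
Source V1 fixes V_0 = 10 V.
KCL at each unknown node (sum of currents leaving = 0; resistances in Ω):
  Node 1: (V_1 - 10)/13000 + (V_1 - 0)/2400 + (V_1 - V_3)/620 = 0
  Node 3: (V_3 - V_1)/620 + (V_3 - 0)/4700 = 0
Collecting terms (coefficients in siemens):
  0.002106·V_1 - 0.001613·V_3 = 0.0007692
  0.001826·V_3 - 0.001613·V_1 = 0
Determinant D = (0.002106)(0.001826) - (-0.001613)(-0.001613) = 0.000001244
V_1 = [(0.0007692)(0.001826) - (-0.001613)(0)]/D = 1.129 V
V_3 = [(0.002106)(0) - (0.0007692)(-0.001613)]/D = 0.9971 V
The requested potential is V_3 = 0.9971 V.

Final answer: V_3 = 0.9971 V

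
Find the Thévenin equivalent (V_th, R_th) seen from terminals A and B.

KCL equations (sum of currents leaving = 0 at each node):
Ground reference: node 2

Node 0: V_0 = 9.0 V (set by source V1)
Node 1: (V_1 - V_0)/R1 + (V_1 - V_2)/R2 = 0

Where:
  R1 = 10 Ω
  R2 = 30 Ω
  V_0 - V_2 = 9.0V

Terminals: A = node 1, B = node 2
Step 1 — V_th is the open-circuit voltage V_A - V_B (nothing connected across the terminals).
Nodal analysis, taking node 2 as the 0 V reference.
Source V1 fixes V_0 = 9 V.
KCL at each unknown node (sum of currents leaving = 0; resistances in Ω):
  Node 1: (V_1 - 9)/10 + (V_1 - 0)/30 = 0
Collecting terms: 0.1333 × V_1 = 0.9  =>  V_1 = 6.75 V
V_th = V_1 - V_2 = 6.75 - 0 = 6.75 V
Step 2 — R_th: zero the source — replace V1 by a short circuit (node 2 merges into node 0) — and find the resistance seen between A (node 1) and B (node 0).
Reduce the network between node 1 (A) and node 0 (B) by series/parallel combination:
  Rp1 = R1 ‖ R2 (parallel, both between nodes 0 and 1) = 1/(1/10 + 1/30) = 7.5 Ω
R_th = 7.5 Ω

Final answer: V_th = 6.75 V, R_th = 7.5 Ω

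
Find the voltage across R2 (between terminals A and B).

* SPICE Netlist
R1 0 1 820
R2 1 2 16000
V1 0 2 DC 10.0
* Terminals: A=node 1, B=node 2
R1 and R2 are in series across V1 (node 0 → node 1 → node 2), and the output A–B is taken across R2, so this is a voltage divider.
Series current: I = V1/(R1 + R2) = 10/(820 + 16000) = 10/16820 = 0.0005945 A
V_R2 = I × R2 = V1 × R2/(R1 + R2) = 10 × 16000/16820 = 9.512 V

Final answer: 9.512 V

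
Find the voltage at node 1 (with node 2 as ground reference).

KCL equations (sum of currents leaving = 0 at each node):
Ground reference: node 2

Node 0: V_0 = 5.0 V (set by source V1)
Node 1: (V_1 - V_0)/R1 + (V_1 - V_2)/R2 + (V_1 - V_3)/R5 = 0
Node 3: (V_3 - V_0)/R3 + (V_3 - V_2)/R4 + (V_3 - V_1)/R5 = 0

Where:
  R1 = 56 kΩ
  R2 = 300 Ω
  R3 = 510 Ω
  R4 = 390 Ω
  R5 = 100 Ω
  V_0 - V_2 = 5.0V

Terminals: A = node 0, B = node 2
Nodal analysis, taking node 2 as the 0 V reference.
Source V1 fixes V_0 = 5 V.
KCL at each unknown node (sum of currents leaving = 0; resistances in Ω):
  Node 1: (V_1 - 5)/56000 + (V_1 - 0)/300 + (V_1 - V_3)/100 = 0
  Node 3: (V_3 - 5)/510 + (V_3 - 0)/390 + (V_3 - V_1)/100 = 0
Collecting terms (coefficients in siemens):
  0.01335·V_1 - 0.01·V_3 = 0.00008929
  0.01452·V_3 - 0.01·V_1 = 0.009804
Determinant D = (0.01335)(0.01452) - (-0.01)(-0.01) = 0.00009392
V_1 = [(0.00008929)(0.01452) - (-0.01)(0.009804)]/D = 1.058 V
V_3 = [(0.01335)(0.009804) - (0.00008929)(-0.01)]/D = 1.403 V
The requested potential is V_1 = 1.058 V.

Final answer: V_1 = 1.058 V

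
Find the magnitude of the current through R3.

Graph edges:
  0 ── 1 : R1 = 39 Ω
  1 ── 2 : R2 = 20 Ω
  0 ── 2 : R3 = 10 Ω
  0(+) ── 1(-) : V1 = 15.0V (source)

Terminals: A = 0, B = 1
Nodal analysis, taking node 1 as the 0 V reference.
Source V1 fixes V_0 = 15 V.
KCL at each unknown node (sum of currents leaving = 0; resistances in Ω):
  Node 2: (V_2 - 0)/20 + (V_2 - 15)/10 = 0
Collecting terms: 0.15 × V_2 = 1.5  =>  V_2 = 10 V
I_R3 = (V_0 - V_2)/R3 = (15 - 10)/10 = 0.5 A
|I_R3| = 0.5 A

Final answer: |I_R3| = 0.5 A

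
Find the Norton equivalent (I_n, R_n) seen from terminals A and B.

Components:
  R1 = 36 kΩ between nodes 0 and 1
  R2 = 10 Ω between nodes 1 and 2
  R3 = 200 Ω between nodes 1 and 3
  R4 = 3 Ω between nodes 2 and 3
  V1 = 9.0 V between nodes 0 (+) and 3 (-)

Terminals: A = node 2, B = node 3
Find the Thévenin equivalent first; then I_n = V_th/R_th and R_n = R_th.
Step 1 — V_th is the open-circuit voltage V_A - V_B (nothing connected across the terminals).
Nodal analysis, taking node 3 as the 0 V reference.
Source V1 fixes V_0 = 9 V.
KCL at each unknown node (sum of currents leaving = 0; resistances in Ω):
  Node 1: (V_1 - 9)/36000 + (V_1 - V_2)/10 + (V_1 - 0)/200 = 0
  Node 2: (V_2 - V_1)/10 + (V_2 - 0)/3 = 0
Collecting terms (coefficients in siemens):
  0.105·V_1 - 0.1·V_2 = 0.00025
  0.4333·V_2 - 0.1·V_1 = 0
Determinant D = (0.105)(0.4333) - (-0.1)(-0.1) = 0.03551
V_1 = [(0.00025)(0.4333) - (-0.1)(0)]/D = 0.003051 V
V_2 = [(0.105)(0) - (0.00025)(-0.1)]/D = 0.000704 V
V_th = V_2 - V_3 = 0.000704 - 0 = 0.000704 V
Step 2 — R_th: zero the source — replace V1 by a short circuit (node 3 merges into node 0) — and find the resistance seen between A (node 2) and B (node 0).
Reduce the network between node 2 (A) and node 0 (B) by series/parallel combination:
  Rp1 = R1 ‖ R3 (parallel, both between nodes 0 and 1) = 1/(1/36000 + 1/200) = 198.9 Ω
  Rs1 = R2 + Rp1 (series, joined only at node 1) = 10 + 198.9 = 208.9 Ω
  Rp2 = R4 ‖ Rs1 (parallel, both between nodes 0 and 2) = 1/(1/3 + 1/208.9) = 2.958 Ω
R_th = 2.958 Ω
I_n = V_th/R_th = 0.000704/2.958 = 0.000238 A, and R_n = R_th = 2.958 Ω

Final answer: I_n = 0.000238 A, R_n = 2.958 Ω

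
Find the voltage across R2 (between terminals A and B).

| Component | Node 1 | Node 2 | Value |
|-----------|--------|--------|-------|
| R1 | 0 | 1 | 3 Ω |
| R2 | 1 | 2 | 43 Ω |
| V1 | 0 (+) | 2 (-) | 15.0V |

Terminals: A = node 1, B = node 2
R1 and R2 are in series across V1 (node 0 → node 1 → node 2), and the output A–B is taken across R2, so this is a voltage divider.
Series current: I = V1/(R1 + R2) = 15/(3 + 43) = 15/46 = 0.3261 A
V_R2 = I × R2 = V1 × R2/(R1 + R2) = 15 × 43/46 = 14.02 V

Final answer: 14.02 V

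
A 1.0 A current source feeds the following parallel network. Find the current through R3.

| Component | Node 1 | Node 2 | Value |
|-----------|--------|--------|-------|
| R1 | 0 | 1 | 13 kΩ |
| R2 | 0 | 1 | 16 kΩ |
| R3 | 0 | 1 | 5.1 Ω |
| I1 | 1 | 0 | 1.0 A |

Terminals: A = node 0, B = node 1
All resistors sit directly between nodes 0 and 1, so they are in parallel and share one voltage V; the full source current 1 A splits among them.
1/R_par = 1/13000 + 1/16000 + 1/5.1 = 0.1962 S  =>  R_par = 5.096 Ω
V = I × R_par = 1 × 5.096 = 5.096 V
I_R3 = V/R3 = 5.096/5.1 = 0.9993 A

Final answer: 0.9993 A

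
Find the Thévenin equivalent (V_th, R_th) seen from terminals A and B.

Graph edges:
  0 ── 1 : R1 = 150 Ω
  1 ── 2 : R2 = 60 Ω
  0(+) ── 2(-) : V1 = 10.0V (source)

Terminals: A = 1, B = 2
Step 1 — V_th is the open-circuit voltage V_A - V_B (nothing connected across the terminals).
Nodal analysis, taking node 2 as the 0 V reference.
Source V1 fixes V_0 = 10 V.
KCL at each unknown node (sum of currents leaving = 0; resistances in Ω):
  Node 1: (V_1 - 10)/150 + (V_1 - 0)/60 = 0
Collecting terms: 0.02333 × V_1 = 0.06667  =>  V_1 = 2.857 V
V_th = V_1 - V_2 = 2.857 - 0 = 2.857 V
Step 2 — R_th: zero the source — replace V1 by a short circuit (node 2 merges into node 0) — and find the resistance seen between A (node 1) and B (node 0).
Reduce the network between node 1 (A) and node 0 (B) by series/parallel combination:
  Rp1 = R1 ‖ R2 (parallel, both between nodes 0 and 1) = 1/(1/150 + 1/60) = 42.86 Ω
R_th = 42.86 Ω

Final answer: V_th = 2.857 V, R_th = 42.86 Ω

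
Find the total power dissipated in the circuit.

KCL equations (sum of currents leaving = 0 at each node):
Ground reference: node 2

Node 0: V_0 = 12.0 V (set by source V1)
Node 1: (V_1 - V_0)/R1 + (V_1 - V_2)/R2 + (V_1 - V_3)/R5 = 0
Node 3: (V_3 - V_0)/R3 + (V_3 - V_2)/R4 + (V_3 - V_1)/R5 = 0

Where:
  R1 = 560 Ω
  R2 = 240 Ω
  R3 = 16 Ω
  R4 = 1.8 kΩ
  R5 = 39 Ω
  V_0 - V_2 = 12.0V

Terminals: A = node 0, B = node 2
Nodal analysis, taking node 2 as the 0 V reference.
Source V1 fixes V_0 = 12 V.
KCL at each unknown node (sum of currents leaving = 0; resistances in Ω):
  Node 1: (V_1 - 12)/560 + (V_1 - 0)/240 + (V_1 - V_3)/39 = 0
  Node 3: (V_3 - 12)/16 + (V_3 - 0)/1800 + (V_3 - V_1)/39 = 0
Collecting terms (coefficients in siemens):
  0.03159·V_1 - 0.02564·V_3 = 0.02143
  0.0887·V_3 - 0.02564·V_1 = 0.75
Determinant D = (0.03159)(0.0887) - (-0.02564)(-0.02564) = 0.002145
V_1 = [(0.02143)(0.0887) - (-0.02564)(0.75)]/D = 9.853 V
V_3 = [(0.03159)(0.75) - (0.02143)(-0.02564)]/D = 11.3 V
Power in each resistor, P = (ΔV)²/R:
  P_R1 = (12 - 9.853)²/560 = 0.008235 W
  P_R2 = (9.853 - 0)²/240 = 0.4045 W
  P_R3 = (12 - 11.3)²/16 = 0.03027 W
  P_R4 = (0 - 11.3)²/1800 = 0.07099 W
  P_R5 = (9.853 - 11.3)²/39 = 0.05402 W
P_total = P_R1 + P_R2 + P_R3 + P_R4 + P_R5 = 0.568 W

Final answer: 0.568 W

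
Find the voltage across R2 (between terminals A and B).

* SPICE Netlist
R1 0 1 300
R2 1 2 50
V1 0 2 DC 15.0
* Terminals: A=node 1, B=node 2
R1 and R2 are in series across V1 (node 0 → node 1 → node 2), and the output A–B is taken across R2, so this is a voltage divider.
Series current: I = V1/(R1 + R2) = 15/(300 + 50) = 15/350 = 0.04286 A
V_R2 = I × R2 = V1 × R2/(R1 + R2) = 15 × 50/350 = 2.143 V

Final answer: 2.143 V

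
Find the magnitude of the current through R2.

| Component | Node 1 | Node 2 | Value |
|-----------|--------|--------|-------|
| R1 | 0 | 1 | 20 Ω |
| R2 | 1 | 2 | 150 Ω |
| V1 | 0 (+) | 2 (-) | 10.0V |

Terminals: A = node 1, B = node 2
Nodal analysis, taking node 2 as the 0 V reference.
Source V1 fixes V_0 = 10 V.
KCL at each unknown node (sum of currents leaving = 0; resistances in Ω):
  Node 1: (V_1 - 10)/20 + (V_1 - 0)/150 = 0
Collecting terms: 0.05667 × V_1 = 0.5  =>  V_1 = 8.824 V
I_R2 = (V_1 - V_2)/R2 = (8.824 - 0)/150 = 0.05882 A
|I_R2| = 0.05882 A

Final answer: |I_R2| = 0.05882 A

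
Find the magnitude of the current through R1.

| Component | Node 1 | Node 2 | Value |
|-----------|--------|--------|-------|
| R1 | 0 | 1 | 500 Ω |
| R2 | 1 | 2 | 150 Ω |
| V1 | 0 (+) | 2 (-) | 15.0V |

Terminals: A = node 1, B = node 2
Nodal analysis, taking node 2 as the 0 V reference.
Source V1 fixes V_0 = 15 V.
KCL at each unknown node (sum of currents leaving = 0; resistances in Ω):
  Node 1: (V_1 - 15)/500 + (V_1 - 0)/150 = 0
Collecting terms: 0.008667 × V_1 = 0.03  =>  V_1 = 3.462 V
I_R1 = (V_0 - V_1)/R1 = (15 - 3.462)/500 = 0.02308 A
|I_R1| = 0.02308 A

Final answer: |I_R1| = 0.02308 A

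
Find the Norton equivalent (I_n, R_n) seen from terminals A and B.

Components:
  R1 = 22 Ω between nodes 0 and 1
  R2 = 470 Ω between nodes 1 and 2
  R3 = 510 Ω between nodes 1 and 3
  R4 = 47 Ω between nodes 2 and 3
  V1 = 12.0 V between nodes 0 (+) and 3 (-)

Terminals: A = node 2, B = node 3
Find the Thévenin equivalent first; then I_n = V_th/R_th and R_n = R_th.
Step 1 — V_th is the open-circuit voltage V_A - V_B (nothing connected across the terminals).
Nodal analysis, taking node 3 as the 0 V reference.
Source V1 fixes V_0 = 12 V.
KCL at each unknown node (sum of currents leaving = 0; resistances in Ω):
  Node 1: (V_1 - 12)/22 + (V_1 - V_2)/470 + (V_1 - 0)/510 = 0
  Node 2: (V_2 - V_1)/470 + (V_2 - 0)/47 = 0
Collecting terms (coefficients in siemens):
  0.04954·V_1 - 0.002128·V_2 = 0.5455
  0.0234·V_2 - 0.002128·V_1 = 0
Determinant D = (0.04954)(0.0234) - (-0.002128)(-0.002128) = 0.001155
V_1 = [(0.5455)(0.0234) - (-0.002128)(0)]/D = 11.05 V
V_2 = [(0.04954)(0) - (0.5455)(-0.002128)]/D = 1.005 V
V_th = V_2 - V_3 = 1.005 - 0 = 1.005 V
Step 2 — R_th: zero the source — replace V1 by a short circuit (node 3 merges into node 0) — and find the resistance seen between A (node 2) and B (node 0).
Reduce the network between node 2 (A) and node 0 (B) by series/parallel combination:
  Rp1 = R1 ‖ R3 (parallel, both between nodes 0 and 1) = 1/(1/22 + 1/510) = 21.09 Ω
  Rs1 = R2 + Rp1 (series, joined only at node 1) = 470 + 21.09 = 491.1 Ω
  Rp2 = R4 ‖ Rs1 (parallel, both between nodes 0 and 2) = 1/(1/47 + 1/491.1) = 42.89 Ω
R_th = 42.89 Ω
I_n = V_th/R_th = 1.005/42.89 = 0.02342 A, and R_n = R_th = 42.89 Ω

Final answer: I_n = 0.02342 A, R_n = 42.89 Ω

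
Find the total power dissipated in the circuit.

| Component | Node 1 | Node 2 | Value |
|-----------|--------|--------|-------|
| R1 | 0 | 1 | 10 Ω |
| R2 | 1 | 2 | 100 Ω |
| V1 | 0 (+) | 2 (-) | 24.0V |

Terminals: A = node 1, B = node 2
Nodal analysis, taking node 2 as the 0 V reference.
Source V1 fixes V_0 = 24 V.
KCL at each unknown node (sum of currents leaving = 0; resistances in Ω):
  Node 1: (V_1 - 24)/10 + (V_1 - 0)/100 = 0
Collecting terms: 0.11 × V_1 = 2.4  =>  V_1 = 21.82 V
Power in each resistor, P = (ΔV)²/R:
  P_R1 = (24 - 21.82)²/10 = 0.476 W
  P_R2 = (21.82 - 0)²/100 = 4.76 W
P_total = P_R1 + P_R2 = 5.236 W

Final answer: 5.236 W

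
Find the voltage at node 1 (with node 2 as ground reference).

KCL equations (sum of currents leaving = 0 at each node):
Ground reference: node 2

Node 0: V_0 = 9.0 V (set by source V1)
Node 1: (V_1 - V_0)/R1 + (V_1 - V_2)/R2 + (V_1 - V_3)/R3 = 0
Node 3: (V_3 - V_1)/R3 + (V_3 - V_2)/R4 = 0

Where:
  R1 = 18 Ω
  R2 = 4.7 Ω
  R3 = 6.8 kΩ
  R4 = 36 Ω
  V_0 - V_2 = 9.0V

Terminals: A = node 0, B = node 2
Nodal analysis, taking node 2 as the 0 V reference.
Source V1 fixes V_0 = 9 V.
KCL at each unknown node (sum of currents leaving = 0; resistances in Ω):
  Node 1: (V_1 - 9)/18 + (V_1 - 0)/4.7 + (V_1 - V_3)/6800 = 0
  Node 3: (V_3 - V_1)/6800 + (V_3 - 0)/36 = 0
Collecting terms (coefficients in siemens):
  0.2685·V_1 - 0.0001471·V_3 = 0.5
  0.02792·V_3 - 0.0001471·V_1 = 0
Determinant D = (0.2685)(0.02792) - (-0.0001471)(-0.0001471) = 0.007497
V_1 = [(0.5)(0.02792) - (-0.0001471)(0)]/D = 1.862 V
V_3 = [(0.2685)(0) - (0.5)(-0.0001471)]/D = 0.009808 V
The requested potential is V_1 = 1.862 V.

Final answer: V_1 = 1.862 V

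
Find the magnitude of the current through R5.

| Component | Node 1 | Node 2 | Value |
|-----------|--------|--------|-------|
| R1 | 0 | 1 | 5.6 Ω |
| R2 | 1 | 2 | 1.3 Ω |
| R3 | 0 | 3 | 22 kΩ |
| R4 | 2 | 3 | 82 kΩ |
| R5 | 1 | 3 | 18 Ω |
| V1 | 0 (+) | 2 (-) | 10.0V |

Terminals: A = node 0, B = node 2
Nodal analysis, taking node 2 as the 0 V reference.
Source V1 fixes V_0 = 10 V.
KCL at each unknown node (sum of currents leaving = 0; resistances in Ω):
  Node 1: (V_1 - 10)/5.6 + (V_1 - 0)/1.3 + (V_1 - V_3)/18 = 0
  Node 3: (V_3 - 10)/22000 + (V_3 - 0)/82000 + (V_3 - V_1)/18 = 0
Collecting terms (coefficients in siemens):
  1.003·V_1 - 0.05556·V_3 = 1.786
  0.05561·V_3 - 0.05556·V_1 = 0.0004545
Determinant D = (1.003)(0.05561) - (-0.05556)(-0.05556) = 0.05271
V_1 = [(1.786)(0.05561) - (-0.05556)(0.0004545)]/D = 1.884 V
V_3 = [(1.003)(0.0004545) - (1.786)(-0.05556)]/D = 1.891 V
I_R5 = (V_1 - V_3)/R5 = (1.884 - 1.891)/18 = -0.0003456 A
|I_R5| = 0.0003456 A

Final answer: |I_R5| = 0.0003456 A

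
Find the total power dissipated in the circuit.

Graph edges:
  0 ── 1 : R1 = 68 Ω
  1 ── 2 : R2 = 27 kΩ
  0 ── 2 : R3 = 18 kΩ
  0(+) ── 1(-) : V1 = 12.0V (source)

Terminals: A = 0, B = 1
Nodal analysis, taking node 1 as the 0 V reference.
Source V1 fixes V_0 = 12 V.
KCL at each unknown node (sum of currents leaving = 0; resistances in Ω):
  Node 2: (V_2 - 0)/27000 + (V_2 - 12)/18000 = 0
Collecting terms: 0.00009259 × V_2 = 0.0006667  =>  V_2 = 7.2 V
Power in each resistor, P = (ΔV)²/R:
  P_R1 = (12 - 0)²/68 = 2.118 W
  P_R2 = (0 - 7.2)²/27000 = 0.00192 W
  P_R3 = (12 - 7.2)²/18000 = 0.00128 W
P_total = P_R1 + P_R2 + P_R3 = 2.121 W

Final answer: 2.121 W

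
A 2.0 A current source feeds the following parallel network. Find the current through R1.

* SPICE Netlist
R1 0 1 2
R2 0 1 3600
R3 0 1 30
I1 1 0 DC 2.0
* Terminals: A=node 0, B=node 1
All resistors sit directly between nodes 0 and 1, so they are in parallel and share one voltage V; the full source current 2 A splits among them.
1/R_par = 1/2 + 1/3600 + 1/30 = 0.5336 S  =>  R_par = 1.874 Ω
V = I × R_par = 2 × 1.874 = 3.748 V
I_R1 = V/R1 = 3.748/2 = 1.874 A

Final answer: 1.874 A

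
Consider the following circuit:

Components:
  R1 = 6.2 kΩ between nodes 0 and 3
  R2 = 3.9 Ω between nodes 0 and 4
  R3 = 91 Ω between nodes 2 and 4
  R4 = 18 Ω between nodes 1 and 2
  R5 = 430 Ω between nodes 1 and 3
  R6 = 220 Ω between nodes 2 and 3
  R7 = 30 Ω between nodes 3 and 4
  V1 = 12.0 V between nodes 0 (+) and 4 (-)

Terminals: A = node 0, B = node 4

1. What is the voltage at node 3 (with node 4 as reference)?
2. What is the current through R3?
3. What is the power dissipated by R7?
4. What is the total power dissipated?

Nodal analysis, taking node 4 as the 0 V reference.
Source V1 fixes V_0 = 12 V.
KCL at each unknown node (sum of currents leaving = 0; resistances in Ω):
  Node 1: (V_1 - V_2)/18 + (V_1 - V_3)/430 = 0
  Node 2: (V_2 - 0)/91 + (V_2 - V_1)/18 + (V_2 - V_3)/220 = 0
  Node 3: (V_3 - 12)/6200 + (V_3 - V_1)/430 + (V_3 - V_2)/220 + (V_3 - 0)/30 = 0
Collecting terms (coefficients in siemens):
  0.05788·V_1 - 0.05556·V_2 - 0.002326·V_3 = 0
  0.07109·V_2 - 0.05556·V_1 - 0.004545·V_3 = 0
  0.04037·V_3 - 0.002326·V_1 - 0.004545·V_2 = 0.001935
Solving these 3 simultaneous equations (Gaussian elimination) gives:
  V_1 = 0.02087 V, V_2 = 0.01959 V, V_3 = 0.05136 V
Part 1:
  Read off the nodal solution: V_3 = 0.05136 V
Part 2:
  I_R3 = (V_2 - V_4)/R3 = (0.01959 - 0)/91 = 0.0002153 A
  Magnitude: I_R3 = 0.0002153 A
Part 3:
  I_R7 = (V_3 - V_4)/R7 = (0.05136 - 0)/30 = 0.001712 A
  P_R7 = I_R7² × R7 = (0.001712)² × 30 = 0.00008792 W
Part 4:
  Power in each resistor, P = (ΔV)²/R:
    P_R1 = (12 - 0.05136)²/6200 = 0.02303 W
    P_R2 = (12 - 0)²/3.9 = 36.92 W
    P_R3 = (0.01959 - 0)²/91 = 0.000004218 W
    P_R4 = (0.02087 - 0.01959)²/18 = 0.0000000905 W
    P_R5 = (0.02087 - 0.05136)²/430 = 0.000002162 W
    P_R6 = (0.01959 - 0.05136)²/220 = 0.000004587 W
    P_R7 = (0.05136 - 0)²/30 = 0.00008792 W
  P_total = P_R1 + P_R2 + P_R3 + P_R4 + P_R5 + P_R6 + P_R7 = 36.95 W

Final answers:
1. V_3 = 0.05136 V
2. I_R3 = 0.0002153 A
3. P_R7 = 8.792e-05 W
4. P_total = 36.95 W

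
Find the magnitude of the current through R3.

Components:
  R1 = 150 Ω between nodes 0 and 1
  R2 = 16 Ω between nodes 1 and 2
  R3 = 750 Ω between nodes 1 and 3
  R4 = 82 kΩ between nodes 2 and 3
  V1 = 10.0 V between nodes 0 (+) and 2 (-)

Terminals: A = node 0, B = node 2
Nodal analysis, taking node 2 as the 0 V reference.
Source V1 fixes V_0 = 10 V.
KCL at each unknown node (sum of currents leaving = 0; resistances in Ω):
  Node 1: (V_1 - 10)/150 + (V_1 - 0)/16 + (V_1 - V_3)/750 = 0
  Node 3: (V_3 - V_1)/750 + (V_3 - 0)/82000 = 0
Collecting terms (coefficients in siemens):
  0.0705·V_1 - 0.001333·V_3 = 0.06667
  0.001346·V_3 - 0.001333·V_1 = 0
Determinant D = (0.0705)(0.001346) - (-0.001333)(-0.001333) = 0.00009308
V_1 = [(0.06667)(0.001346) - (-0.001333)(0)]/D = 0.9637 V
V_3 = [(0.0705)(0) - (0.06667)(-0.001333)]/D = 0.955 V
I_R3 = (V_1 - V_3)/R3 = (0.9637 - 0.955)/750 = 0.00001165 A
|I_R3| = 0.00001165 A

Final answer: |I_R3| = 1.165e-05 A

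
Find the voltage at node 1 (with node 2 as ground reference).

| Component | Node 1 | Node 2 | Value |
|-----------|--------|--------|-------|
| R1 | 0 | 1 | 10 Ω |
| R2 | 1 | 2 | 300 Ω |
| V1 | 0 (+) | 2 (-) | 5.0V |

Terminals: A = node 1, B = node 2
Nodal analysis, taking node 2 as the 0 V reference.
Source V1 fixes V_0 = 5 V.
KCL at each unknown node (sum of currents leaving = 0; resistances in Ω):
  Node 1: (V_1 - 5)/10 + (V_1 - 0)/300 = 0
Collecting terms: 0.1033 × V_1 = 0.5  =>  V_1 = 4.839 V
The requested potential is V_1 = 4.839 V.

Final answer: V_1 = 4.839 V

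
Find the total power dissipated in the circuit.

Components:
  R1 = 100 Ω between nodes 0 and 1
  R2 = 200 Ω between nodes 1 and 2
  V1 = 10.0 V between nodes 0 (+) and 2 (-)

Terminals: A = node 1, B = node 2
Nodal analysis, taking node 2 as the 0 V reference.
Source V1 fixes V_0 = 10 V.
KCL at each unknown node (sum of currents leaving = 0; resistances in Ω):
  Node 1: (V_1 - 10)/100 + (V_1 - 0)/200 = 0
Collecting terms: 0.015 × V_1 = 0.1  =>  V_1 = 6.667 V
Power in each resistor, P = (ΔV)²/R:
  P_R1 = (10 - 6.667)²/100 = 0.1111 W
  P_R2 = (6.667 - 0)²/200 = 0.2222 W
P_total = P_R1 + P_R2 = 0.3333 W

Final answer: 0.3333 W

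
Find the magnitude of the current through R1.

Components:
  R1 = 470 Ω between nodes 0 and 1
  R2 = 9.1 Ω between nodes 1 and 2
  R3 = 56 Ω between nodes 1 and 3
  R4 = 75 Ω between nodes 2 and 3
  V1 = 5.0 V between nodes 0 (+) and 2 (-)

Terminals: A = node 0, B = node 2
Nodal analysis, taking node 2 as the 0 V reference.
Source V1 fixes V_0 = 5 V.
KCL at each unknown node (sum of currents leaving = 0; resistances in Ω):
  Node 1: (V_1 - 5)/470 + (V_1 - 0)/9.1 + (V_1 - V_3)/56 = 0
  Node 3: (V_3 - V_1)/56 + (V_3 - 0)/75 = 0
Collecting terms (coefficients in siemens):
  0.1299·V_1 - 0.01786·V_3 = 0.01064
  0.03119·V_3 - 0.01786·V_1 = 0
Determinant D = (0.1299)(0.03119) - (-0.01786)(-0.01786) = 0.003732
V_1 = [(0.01064)(0.03119) - (-0.01786)(0)]/D = 0.08891 V
V_3 = [(0.1299)(0) - (0.01064)(-0.01786)]/D = 0.0509 V
I_R1 = (V_0 - V_1)/R1 = (5 - 0.08891)/470 = 0.01045 A
|I_R1| = 0.01045 A

Final answer: |I_R1| = 0.01045 A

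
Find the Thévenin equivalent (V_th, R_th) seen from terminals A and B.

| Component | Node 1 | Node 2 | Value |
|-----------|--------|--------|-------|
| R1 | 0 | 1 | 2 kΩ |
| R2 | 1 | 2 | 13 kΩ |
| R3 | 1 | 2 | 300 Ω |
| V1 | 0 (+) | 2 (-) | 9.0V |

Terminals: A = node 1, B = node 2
Step 1 — V_th is the open-circuit voltage V_A - V_B (nothing connected across the terminals).
Nodal analysis, taking node 2 as the 0 V reference.
Source V1 fixes V_0 = 9 V.
KCL at each unknown node (sum of currents leaving = 0; resistances in Ω):
  Node 1: (V_1 - 9)/2000 + (V_1 - 0)/13000 + (V_1 - 0)/300 = 0
Collecting terms: 0.00391 × V_1 = 0.0045  =>  V_1 = 1.151 V
V_th = V_1 - V_2 = 1.151 - 0 = 1.151 V
Step 2 — R_th: zero the source — replace V1 by a short circuit (node 2 merges into node 0) — and find the resistance seen between A (node 1) and B (node 0).
Reduce the network between node 1 (A) and node 0 (B) by series/parallel combination:
  Rp1 = R1 ‖ R2 ‖ R3 (parallel, all between nodes 0 and 1) = 1/(1/2000 + 1/13000 + 1/300) = 255.7 Ω
R_th = 255.7 Ω

Final answer: V_th = 1.151 V, R_th = 255.7 Ω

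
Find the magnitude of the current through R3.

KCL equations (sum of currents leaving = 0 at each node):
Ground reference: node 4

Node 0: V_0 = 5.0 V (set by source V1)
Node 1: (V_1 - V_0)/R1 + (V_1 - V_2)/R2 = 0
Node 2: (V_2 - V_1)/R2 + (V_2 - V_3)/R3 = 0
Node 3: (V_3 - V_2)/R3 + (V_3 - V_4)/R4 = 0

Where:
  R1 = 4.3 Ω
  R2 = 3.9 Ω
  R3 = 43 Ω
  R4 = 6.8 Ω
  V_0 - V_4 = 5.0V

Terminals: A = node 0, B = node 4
Nodal analysis, taking node 4 as the 0 V reference.
Source V1 fixes V_0 = 5 V.
KCL at each unknown node (sum of currents leaving = 0; resistances in Ω):
  Node 1: (V_1 - 5)/4.3 + (V_1 - V_2)/3.9 = 0
  Node 2: (V_2 - V_1)/3.9 + (V_2 - V_3)/43 = 0
  Node 3: (V_3 - V_2)/43 + (V_3 - 0)/6.8 = 0
Collecting terms (coefficients in siemens):
  0.489·V_1 - 0.2564·V_2 = 1.163
  0.2797·V_2 - 0.2564·V_1 - 0.02326·V_3 = 0
  0.1703·V_3 - 0.02326·V_2 = 0
Solving these 3 simultaneous equations (Gaussian elimination) gives:
  V_1 = 4.629 V, V_2 = 4.293 V, V_3 = 0.5862 V
I_R3 = (V_2 - V_3)/R3 = (4.293 - 0.5862)/43 = 0.08621 A
|I_R3| = 0.08621 A

Final answer: |I_R3| = 0.08621 A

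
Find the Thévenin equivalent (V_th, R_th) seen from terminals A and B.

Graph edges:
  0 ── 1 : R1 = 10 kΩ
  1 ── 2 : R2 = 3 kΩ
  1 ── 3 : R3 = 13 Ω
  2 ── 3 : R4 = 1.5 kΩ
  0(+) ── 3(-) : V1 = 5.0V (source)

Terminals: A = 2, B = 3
Step 1 — V_th is the open-circuit voltage V_A - V_B (nothing connected across the terminals).
Nodal analysis, taking node 3 as the 0 V reference.
Source V1 fixes V_0 = 5 V.
KCL at each unknown node (sum of currents leaving = 0; resistances in Ω):
  Node 1: (V_1 - 5)/10000 + (V_1 - V_2)/3000 + (V_1 - 0)/13 = 0
  Node 2: (V_2 - V_1)/3000 + (V_2 - 0)/1500 = 0
Collecting terms (coefficients in siemens):
  0.07736·V_1 - 0.0003333·V_2 = 0.0005
  0.001·V_2 - 0.0003333·V_1 = 0
Determinant D = (0.07736)(0.001) - (-0.0003333)(-0.0003333) = 0.00007725
V_1 = [(0.0005)(0.001) - (-0.0003333)(0)]/D = 0.006473 V
V_2 = [(0.07736)(0) - (0.0005)(-0.0003333)]/D = 0.002158 V
V_th = V_2 - V_3 = 0.002158 - 0 = 0.002158 V
Step 2 — R_th: zero the source — replace V1 by a short circuit (node 3 merges into node 0) — and find the resistance seen between A (node 2) and B (node 0).
Reduce the network between node 2 (A) and node 0 (B) by series/parallel combination:
  Rp1 = R1 ‖ R3 (parallel, both between nodes 0 and 1) = 1/(1/10000 + 1/13) = 12.98 Ω
  Rs1 = R2 + Rp1 (series, joined only at node 1) = 3000 + 12.98 = 3013 Ω
  Rp2 = R4 ‖ Rs1 (parallel, both between nodes 0 and 2) = 1/(1/1500 + 1/3013) = 1001 Ω
R_th = 1.001 kΩ

Final answer: V_th = 0.002158 V, R_th = 1.001 kΩ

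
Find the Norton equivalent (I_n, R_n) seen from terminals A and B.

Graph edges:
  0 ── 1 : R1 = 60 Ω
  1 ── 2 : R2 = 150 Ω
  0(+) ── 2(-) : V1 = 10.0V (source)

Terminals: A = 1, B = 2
Find the Thévenin equivalent first; then I_n = V_th/R_th and R_n = R_th.
Step 1 — V_th is the open-circuit voltage V_A - V_B (nothing connected across the terminals).
Nodal analysis, taking node 2 as the 0 V reference.
Source V1 fixes V_0 = 10 V.
KCL at each unknown node (sum of currents leaving = 0; resistances in Ω):
  Node 1: (V_1 - 10)/60 + (V_1 - 0)/150 = 0
Collecting terms: 0.02333 × V_1 = 0.1667  =>  V_1 = 7.143 V
V_th = V_1 - V_2 = 7.143 - 0 = 7.143 V
Step 2 — R_th: zero the source — replace V1 by a short circuit (node 2 merges into node 0) — and find the resistance seen between A (node 1) and B (node 0).
Reduce the network between node 1 (A) and node 0 (B) by series/parallel combination:
  Rp1 = R1 ‖ R2 (parallel, both between nodes 0 and 1) = 1/(1/60 + 1/150) = 42.86 Ω
R_th = 42.86 Ω
I_n = V_th/R_th = 7.143/42.86 = 0.1667 A, and R_n = R_th = 42.86 Ω

Final answer: I_n = 0.1667 A, R_n = 42.86 Ω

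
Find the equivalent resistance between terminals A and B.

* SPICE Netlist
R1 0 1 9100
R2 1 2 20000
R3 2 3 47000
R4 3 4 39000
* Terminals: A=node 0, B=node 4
Reduce the network between node 0 (A) and node 4 (B) by series/parallel combination:
  Rs1 = R1 + R2 (series, joined only at node 1) = 9100 + 20000 = 29100 Ω
  Rs2 = R3 + Rs1 (series, joined only at node 2) = 47000 + 29100 = 76100 Ω
  Rs3 = R4 + Rs2 (series, joined only at node 3) = 39000 + 76100 = 115100 Ω
R_eq = 115.1 kΩ

Final answer: 115.1 kΩ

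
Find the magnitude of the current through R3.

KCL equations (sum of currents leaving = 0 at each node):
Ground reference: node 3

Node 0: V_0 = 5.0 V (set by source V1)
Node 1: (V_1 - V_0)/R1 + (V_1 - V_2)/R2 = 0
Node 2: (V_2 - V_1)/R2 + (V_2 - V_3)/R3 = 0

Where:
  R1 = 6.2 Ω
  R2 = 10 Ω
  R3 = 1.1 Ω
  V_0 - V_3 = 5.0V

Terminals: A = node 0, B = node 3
Nodal analysis, taking node 3 as the 0 V reference.
Source V1 fixes V_0 = 5 V.
KCL at each unknown node (sum of currents leaving = 0; resistances in Ω):
  Node 1: (V_1 - 5)/6.2 + (V_1 - V_2)/10 = 0
  Node 2: (V_2 - V_1)/10 + (V_2 - 0)/1.1 = 0
Collecting terms (coefficients in siemens):
  0.2613·V_1 - 0.1·V_2 = 0.8065
  1.009·V_2 - 0.1·V_1 = 0
Determinant D = (0.2613)(1.009) - (-0.1)(-0.1) = 0.2537
V_1 = [(0.8065)(1.009) - (-0.1)(0)]/D = 3.208 V
V_2 = [(0.2613)(0) - (0.8065)(-0.1)]/D = 0.3179 V
I_R3 = (V_2 - V_3)/R3 = (0.3179 - 0)/1.1 = 0.289 A
|I_R3| = 0.289 A

Final answer: |I_R3| = 0.289 A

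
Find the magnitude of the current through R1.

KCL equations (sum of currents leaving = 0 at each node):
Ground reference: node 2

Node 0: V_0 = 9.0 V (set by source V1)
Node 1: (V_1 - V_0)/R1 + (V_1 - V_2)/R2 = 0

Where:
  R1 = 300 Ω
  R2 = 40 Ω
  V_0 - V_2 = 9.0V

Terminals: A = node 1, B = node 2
Nodal analysis, taking node 2 as the 0 V reference.
Source V1 fixes V_0 = 9 V.
KCL at each unknown node (sum of currents leaving = 0; resistances in Ω):
  Node 1: (V_1 - 9)/300 + (V_1 - 0)/40 = 0
Collecting terms: 0.02833 × V_1 = 0.03  =>  V_1 = 1.059 V
I_R1 = (V_0 - V_1)/R1 = (9 - 1.059)/300 = 0.02647 A
|I_R1| = 0.02647 A

Final answer: |I_R1| = 0.02647 A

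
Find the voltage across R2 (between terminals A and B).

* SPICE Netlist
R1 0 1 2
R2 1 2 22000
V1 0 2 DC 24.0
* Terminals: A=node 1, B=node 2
R1 and R2 are in series across V1 (node 0 → node 1 → node 2), and the output A–B is taken across R2, so this is a voltage divider.
Series current: I = V1/(R1 + R2) = 24/(2 + 22000) = 24/22000 = 0.001091 A
V_R2 = I × R2 = V1 × R2/(R1 + R2) = 24 × 22000/22000 = 24 V

Final answer: 24 V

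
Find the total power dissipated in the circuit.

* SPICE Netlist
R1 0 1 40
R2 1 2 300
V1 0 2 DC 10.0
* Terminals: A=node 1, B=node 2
Nodal analysis, taking node 2 as the 0 V reference.
Source V1 fixes V_0 = 10 V.
KCL at each unknown node (sum of currents leaving = 0; resistances in Ω):
  Node 1: (V_1 - 10)/40 + (V_1 - 0)/300 = 0
Collecting terms: 0.02833 × V_1 = 0.25  =>  V_1 = 8.824 V
Power in each resistor, P = (ΔV)²/R:
  P_R1 = (10 - 8.824)²/40 = 0.0346 W
  P_R2 = (8.824 - 0)²/300 = 0.2595 W
P_total = P_R1 + P_R2 = 0.2941 W

Final answer: 0.2941 W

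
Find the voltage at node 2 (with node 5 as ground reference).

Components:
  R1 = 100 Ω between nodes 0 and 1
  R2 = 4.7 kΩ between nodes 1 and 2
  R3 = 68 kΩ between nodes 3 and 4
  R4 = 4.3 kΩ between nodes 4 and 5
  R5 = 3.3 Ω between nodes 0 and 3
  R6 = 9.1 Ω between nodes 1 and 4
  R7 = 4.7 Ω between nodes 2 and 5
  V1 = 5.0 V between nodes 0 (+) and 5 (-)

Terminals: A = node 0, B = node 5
Nodal analysis, taking node 5 as the 0 V reference.
Source V1 fixes V_0 = 5 V.
KCL at each unknown node (sum of currents leaving = 0; resistances in Ω):
  Node 1: (V_1 - 5)/100 + (V_1 - V_2)/4700 + (V_1 - V_4)/9.1 = 0
  Node 2: (V_2 - V_1)/4700 + (V_2 - 0)/4.7 = 0
  Node 3: (V_3 - V_4)/68000 + (V_3 - 5)/3.3 = 0
  Node 4: (V_4 - V_3)/68000 + (V_4 - 0)/4300 + (V_4 - V_1)/9.1 = 0
Collecting terms (coefficients in siemens):
  0.1201·V_1 - 0.0002128·V_2 - 0.1099·V_4 = 0.05
  0.213·V_2 - 0.0002128·V_1 = 0
  0.303·V_3 - 0.00001471·V_4 = 1.515
  0.1101·V_4 - 0.1099·V_1 - 0.00001471·V_3 = 0
Solving these 4 simultaneous equations (Gaussian elimination) gives:
  V_1 = 4.787 V, V_2 = 0.004783 V, V_3 = 5 V, V_4 = 4.777 V
The requested potential is V_2 = 0.004783 V.

Final answer: V_2 = 0.004783 V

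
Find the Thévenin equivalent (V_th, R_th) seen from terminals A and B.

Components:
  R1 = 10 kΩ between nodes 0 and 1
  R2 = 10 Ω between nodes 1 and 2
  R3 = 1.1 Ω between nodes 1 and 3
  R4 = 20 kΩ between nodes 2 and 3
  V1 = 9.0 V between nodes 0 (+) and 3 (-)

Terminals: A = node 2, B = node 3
Step 1 — V_th is the open-circuit voltage V_A - V_B (nothing connected across the terminals).
Nodal analysis, taking node 3 as the 0 V reference.
Source V1 fixes V_0 = 9 V.
KCL at each unknown node (sum of currents leaving = 0; resistances in Ω):
  Node 1: (V_1 - 9)/10000 + (V_1 - V_2)/10 + (V_1 - 0)/1.1 = 0
  Node 2: (V_2 - V_1)/10 + (V_2 - 0)/20000 = 0
Collecting terms (coefficients in siemens):
  1.009·V_1 - 0.1·V_2 = 0.0009
  0.1001·V_2 - 0.1·V_1 = 0
Determinant D = (1.009)(0.1001) - (-0.1)(-0.1) = 0.09097
V_1 = [(0.0009)(0.1001) - (-0.1)(0)]/D = 0.0009898 V
V_2 = [(1.009)(0) - (0.0009)(-0.1)]/D = 0.0009893 V
V_th = V_2 - V_3 = 0.0009893 - 0 = 0.0009893 V
Step 2 — R_th: zero the source — replace V1 by a short circuit (node 3 merges into node 0) — and find the resistance seen between A (node 2) and B (node 0).
Reduce the network between node 2 (A) and node 0 (B) by series/parallel combination:
  Rp1 = R1 ‖ R3 (parallel, both between nodes 0 and 1) = 1/(1/10000 + 1/1.1) = 1.1 Ω
  Rs1 = R2 + Rp1 (series, joined only at node 1) = 10 + 1.1 = 11.1 Ω
  Rp2 = R4 ‖ Rs1 (parallel, both between nodes 0 and 2) = 1/(1/20000 + 1/11.1) = 11.09 Ω
R_th = 11.09 Ω

Final answer: V_th = 0.0009893 V, R_th = 11.09 Ω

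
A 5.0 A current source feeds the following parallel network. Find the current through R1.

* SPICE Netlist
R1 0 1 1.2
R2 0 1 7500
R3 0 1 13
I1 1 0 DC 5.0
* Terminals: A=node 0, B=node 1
All resistors sit directly between nodes 0 and 1, so they are in parallel and share one voltage V; the full source current 5 A splits among them.
1/R_par = 1/1.2 + 1/7500 + 1/13 = 0.9104 S  =>  R_par = 1.098 Ω
V = I × R_par = 5 × 1.098 = 5.492 V
I_R1 = V/R1 = 5.492/1.2 = 4.577 A

Final answer: 4.577 A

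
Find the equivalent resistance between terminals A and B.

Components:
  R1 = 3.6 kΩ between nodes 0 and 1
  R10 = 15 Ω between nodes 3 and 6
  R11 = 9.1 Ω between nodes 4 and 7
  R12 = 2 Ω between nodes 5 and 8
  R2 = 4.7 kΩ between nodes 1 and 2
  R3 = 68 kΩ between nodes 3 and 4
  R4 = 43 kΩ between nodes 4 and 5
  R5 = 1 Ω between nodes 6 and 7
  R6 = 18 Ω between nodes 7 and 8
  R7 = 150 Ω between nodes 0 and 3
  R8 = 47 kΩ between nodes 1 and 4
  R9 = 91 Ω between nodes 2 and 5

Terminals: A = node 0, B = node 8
The network is not a plain series/parallel combination. Inject a 1 A test current into terminal A (node 0) and return it from terminal B (node 8); then R_eq = V_A / (1 A).
Nodal analysis, taking node 8 as the 0 V reference.
Current source I_test pushes 1 A into node 0 and draws it out of node 8.
KCL at each unknown node (sum of currents leaving = 0; resistances in Ω):
  Node 0: (V_0 - V_1)/3600 + (V_0 - V_3)/150 - 1 = 0
  Node 1: (V_1 - V_0)/3600 + (V_1 - V_2)/4700 + (V_1 - V_4)/47000 = 0
  Node 2: (V_2 - V_1)/4700 + (V_2 - V_5)/91 = 0
  Node 3: (V_3 - V_0)/150 + (V_3 - V_4)/68000 + (V_3 - V_6)/15 = 0
  Node 4: (V_4 - V_1)/47000 + (V_4 - V_3)/68000 + (V_4 - V_5)/43000 + (V_4 - V_7)/9.1 = 0
  Node 5: (V_5 - V_2)/91 + (V_5 - V_4)/43000 + (V_5 - 0)/2 = 0
  Node 6: (V_6 - V_3)/15 + (V_6 - V_7)/1 = 0
  Node 7: (V_7 - V_4)/9.1 + (V_7 - V_6)/1 + (V_7 - 0)/18 = 0
Collecting terms (coefficients in siemens):
  0.006944·V_0 - 0.0002778·V_1 - 0.006667·V_3 = 1
  0.0005118·V_1 - 0.0002778·V_0 - 0.0002128·V_2 - 0.00002128·V_4 = 0
  0.0112·V_2 - 0.0002128·V_1 - 0.01099·V_5 = 0
  0.07335·V_3 - 0.006667·V_0 - 0.00001471·V_4 - 0.06667·V_6 = 0
  0.1099·V_4 - 0.00002128·V_1 - 0.00001471·V_3 - 0.00002326·V_5 - 0.1099·V_7 = 0
  0.511·V_5 - 0.01099·V_2 - 0.00002326·V_4 = 0
  1.067·V_6 - 0.06667·V_3 - 1·V_7 = 0
  1.165·V_7 - 0.1099·V_4 - 1·V_6 = 0
Solving these 8 simultaneous equations (Gaussian elimination) gives:
  V_0 = 179.9 V, V_1 = 99.17 V, V_2 = 1.925 V, V_3 = 33.26 V
  V_4 = 17.63 V, V_5 = 0.0422 V, V_6 = 18.6 V, V_7 = 17.62 V
R_eq = V_0 / 1 A = 179.9 Ω

Final answer: 179.9 Ω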